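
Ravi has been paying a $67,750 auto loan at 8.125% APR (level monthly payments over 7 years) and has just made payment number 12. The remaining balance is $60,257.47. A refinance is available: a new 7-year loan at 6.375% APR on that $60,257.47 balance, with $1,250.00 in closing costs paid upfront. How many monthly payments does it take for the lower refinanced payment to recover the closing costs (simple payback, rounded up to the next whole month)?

Current payment = 67,750 × 8.125%/12 / (1 − (1+0.0067708)^−84) = $1,060.19.
Refinanced payment = 60,257.47 × 0.0053125 / (1 − (1+0.0053125)^−84) = $891.15.
Monthly savings = $1,060.19 − $891.15 = $169.04.
Break-even = $1,250.00 / $169.04 = 7.39 → 8 months.

8 months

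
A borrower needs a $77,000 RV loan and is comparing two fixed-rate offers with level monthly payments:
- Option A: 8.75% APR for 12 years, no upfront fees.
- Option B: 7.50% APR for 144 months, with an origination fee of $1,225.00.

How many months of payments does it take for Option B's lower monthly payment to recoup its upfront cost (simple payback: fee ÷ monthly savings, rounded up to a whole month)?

24 months

Option A: monthly rate = 8.75%/12 = 0.0072917; payment = 77,000 × 0.0072917 / (1 − (1+0.0072917)^−144) = $865.48.
Option B: at 7.50% the monthly rate is 0.0062500, so the payment is 77,000 × 0.0062500 / (1 − 1.0062500^−144) = $812.52.
Monthly savings = $865.48 − $812.52 = $52.96.
Break-even = $1,225.00 / $52.96 = 23.13 → 24 months.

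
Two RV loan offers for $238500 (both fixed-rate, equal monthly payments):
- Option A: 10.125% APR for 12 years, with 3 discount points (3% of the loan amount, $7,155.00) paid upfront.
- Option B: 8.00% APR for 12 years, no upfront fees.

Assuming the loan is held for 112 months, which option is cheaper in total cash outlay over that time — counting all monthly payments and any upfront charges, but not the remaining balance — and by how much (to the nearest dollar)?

Option A: at 10.125% the monthly rate is 0.0084375, so the payment is 238,500 × 0.0084375 / (1 − 1.0084375^−144) = $2,867.51.
Option B: at 8.00% the monthly rate is 0.0066667, so the payment is 238,500 × 0.0066667 / (1 − 1.0066667^−144) = $2,581.65.
Over 112 months: Option A costs 112 × $2,867.51 + $7,155.00 = $328,316.12; Option B costs 112 × $2,581.65 = $289,144.80.
Option B is cheaper by $328,316.12 − $289,144.80 = $39,171.32.

Option B by $39,171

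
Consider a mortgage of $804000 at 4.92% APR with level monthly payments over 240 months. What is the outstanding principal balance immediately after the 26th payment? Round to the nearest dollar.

$749,952

With monthly rate i = 4.92%/12 = 0.0041000, the balance after k of n payments is P · [(1+i)^n − (1+i)^k] / [(1+i)^n − 1].
(1+0.0041000)^240 = 2.66975924 and (1+0.0041000)^26 = 1.11224675, so the balance is 804,000 × (2.66975924 − 1.11224675) / (2.66975924 − 1) = $749,952.46.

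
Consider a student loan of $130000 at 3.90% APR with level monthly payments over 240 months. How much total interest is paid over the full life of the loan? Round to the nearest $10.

$57,430

Monthly rate = 3.9%/12 = 0.0032500; payment = 130,000 × 0.0032500 / (1 − (1+0.0032500)^−240) = $780.94.
Total paid = 240 × $780.94 = $187,425.60; interest = $187,425.60 − $130,000 = $57,425.60.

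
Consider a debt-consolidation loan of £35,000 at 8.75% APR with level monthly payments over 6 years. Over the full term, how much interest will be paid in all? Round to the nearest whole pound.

Monthly rate = 8.75%/12 = 0.0072917; payment = 35,000 × 0.0072917 / (1 − (1+0.0072917)^−72) = £626.56.
Total paid = 72 × £626.56 = £45,112.32; interest = £45,112.32 − £35,000 = £10,112.32.

£10,112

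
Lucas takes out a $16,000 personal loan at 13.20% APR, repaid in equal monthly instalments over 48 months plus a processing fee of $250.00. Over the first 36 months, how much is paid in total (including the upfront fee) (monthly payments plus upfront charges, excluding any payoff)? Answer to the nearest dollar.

$15,760

At 13.20% the monthly rate is 0.0110000, so the payment is 16,000 × 0.0110000 / (1 − 1.0110000^−48) = $430.83.
Total outlay = 36 × $430.83 + $250.00 = $15,759.88.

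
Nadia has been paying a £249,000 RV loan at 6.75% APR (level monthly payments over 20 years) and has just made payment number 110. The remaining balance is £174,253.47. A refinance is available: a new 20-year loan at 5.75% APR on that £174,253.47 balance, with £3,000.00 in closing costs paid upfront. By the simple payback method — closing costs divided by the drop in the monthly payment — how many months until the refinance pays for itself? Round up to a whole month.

Current payment = 249,000 × 6.75%/12 / (1 − (1+0.0056250)^−240) = £1,893.31.
Refinanced payment = 174,253.47 × 0.0047917 / (1 − (1+0.0047917)^−240) = £1,223.40.
Monthly savings = £1,893.31 − £1,223.40 = £669.91.
Break-even = £3,000.00 / £669.91 = 4.48 → 5 months.

5 months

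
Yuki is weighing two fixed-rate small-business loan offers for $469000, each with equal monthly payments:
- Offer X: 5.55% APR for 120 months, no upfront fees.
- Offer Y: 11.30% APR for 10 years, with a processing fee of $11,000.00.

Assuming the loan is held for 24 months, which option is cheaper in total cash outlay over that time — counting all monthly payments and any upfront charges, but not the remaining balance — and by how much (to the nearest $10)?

Offer X: at 5.55% the monthly rate is 0.0046250, so the payment is 469,000 × 0.0046250 / (1 − 1.0046250^−120) = $5,101.51.
Offer Y: monthly rate = 11.3%/12 = 0.0094167; payment = 469,000 × 0.0094167 / (1 − (1+0.0094167)^−120) = $6,540.38.
Over 24 months: Offer X costs 24 × $5,101.51 = $122,436.24; Offer Y costs 24 × $6,540.38 + $11,000.00 = $167,969.12.
Offer X is cheaper by $167,969.12 − $122,436.24 = $45,532.88.

Offer X by $45,530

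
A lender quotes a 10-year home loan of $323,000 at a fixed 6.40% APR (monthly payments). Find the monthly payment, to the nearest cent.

Monthly rate = 6.4%/12 = 0.0053333; payment = 323,000 × 0.0053333 / (1 − (1+0.0053333)^−120) = $3,651.19.

$3,651.19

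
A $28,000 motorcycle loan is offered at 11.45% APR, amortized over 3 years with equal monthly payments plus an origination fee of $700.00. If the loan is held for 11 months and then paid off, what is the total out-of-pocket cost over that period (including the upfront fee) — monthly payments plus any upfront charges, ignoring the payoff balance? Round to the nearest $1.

At 11.45% the monthly rate is 0.0095417, so the payment is 28,000 × 0.0095417 / (1 − 1.0095417^−36) = $922.66.
Total outlay = 11 × $922.66 + $700.00 = $10,849.26.

$10,849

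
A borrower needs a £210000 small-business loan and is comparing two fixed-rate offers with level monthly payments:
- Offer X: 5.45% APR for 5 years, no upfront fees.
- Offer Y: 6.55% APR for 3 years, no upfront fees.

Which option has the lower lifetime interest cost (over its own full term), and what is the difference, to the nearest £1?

Offer Y by £8,505

Offer X: monthly rate = 5.45%/12 = 0.0045417; payment = 210,000 × 0.0045417 / (1 − (1+0.0045417)^−60) = £4,006.40.
Total interest on Offer X = 60 × £4,006.40 − £210,000 = £30,384.00.
Offer Y: monthly rate = 6.55%/12 = 0.0054583; payment = 210,000 × 0.0054583 / (1 − (1+0.0054583)^−36) = £6,441.07.
Total interest on Offer Y = 36 × £6,441.07 − £210,000 = £21,878.52.
Offer Y is lower by £8,505.48.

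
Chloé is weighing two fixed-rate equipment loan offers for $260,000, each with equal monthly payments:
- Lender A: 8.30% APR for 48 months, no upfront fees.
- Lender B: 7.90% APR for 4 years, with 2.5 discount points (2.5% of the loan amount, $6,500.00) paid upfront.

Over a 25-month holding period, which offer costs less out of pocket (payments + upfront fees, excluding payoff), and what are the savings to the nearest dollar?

Lender A by $5,278

Lender A: at 8.30% the monthly rate is 0.0069167, so the payment is 260,000 × 0.0069167 / (1 − 1.0069167^−48) = $6,384.04.
Lender B: monthly rate = 7.9%/12 = 0.0065833; payment = 260,000 × 0.0065833 / (1 − (1+0.0065833)^−48) = $6,335.16.
Over 25 months: Lender A costs 25 × $6,384.04 = $159,601.00; Lender B costs 25 × $6,335.16 + $6,500.00 = $164,879.00.
Lender A is cheaper by $164,879.00 − $159,601.00 = $5,278.00.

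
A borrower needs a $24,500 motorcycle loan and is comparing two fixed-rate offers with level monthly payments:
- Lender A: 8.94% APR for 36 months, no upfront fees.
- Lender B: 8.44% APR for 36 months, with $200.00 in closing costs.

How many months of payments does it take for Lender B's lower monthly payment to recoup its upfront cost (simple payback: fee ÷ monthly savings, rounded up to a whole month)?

Lender A: monthly rate = 8.94%/12 = 0.0074500; payment = 24,500 × 0.0074500 / (1 − (1+0.0074500)^−36) = $778.41.
Lender B: at 8.44% the monthly rate is 0.0070333, so the payment is 24,500 × 0.0070333 / (1 − 1.0070333^−36) = $772.72.
Monthly savings = $778.41 − $772.72 = $5.69.
Break-even = $200.00 / $5.69 = 35.15 → 36 months.

36 months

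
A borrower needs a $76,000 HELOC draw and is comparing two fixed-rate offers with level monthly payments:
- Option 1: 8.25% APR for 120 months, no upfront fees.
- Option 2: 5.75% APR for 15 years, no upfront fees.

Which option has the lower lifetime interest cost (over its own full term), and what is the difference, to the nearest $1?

Option 1 by $1,741

Option 1: monthly rate = 8.25%/12 = 0.0068750; payment = 76,000 × 0.0068750 / (1 − (1+0.0068750)^−120) = $932.16.
Total interest on Option 1 = 120 × $932.16 − $76,000 = $35,859.20.
Option 2: monthly rate = 5.75%/12 = 0.0047917; payment = 76,000 × 0.0047917 / (1 − (1+0.0047917)^−180) = $631.11.
Total interest on Option 2 = 180 × $631.11 − $76,000 = $37,599.80.
Option 1 is lower by $1,740.60.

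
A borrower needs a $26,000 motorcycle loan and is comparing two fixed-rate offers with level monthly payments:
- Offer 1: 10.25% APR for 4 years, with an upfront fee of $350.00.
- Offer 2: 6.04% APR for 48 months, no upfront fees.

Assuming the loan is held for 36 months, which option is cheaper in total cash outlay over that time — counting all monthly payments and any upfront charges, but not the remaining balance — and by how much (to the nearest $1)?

Offer 2 by $2,203

Offer 1: at 10.25% the monthly rate is 0.0085417, so the payment is 26,000 × 0.0085417 / (1 − 1.0085417^−48) = $662.55.
Offer 2: at 6.04% the monthly rate is 0.0050333, so the payment is 26,000 × 0.0050333 / (1 − 1.0050333^−48) = $611.09.
Over 36 months: Offer 1 costs 36 × $662.55 + $350.00 = $24,201.80; Offer 2 costs 36 × $611.09 = $21,999.24.
Offer 2 is cheaper by $24,201.80 − $21,999.24 = $2,202.56.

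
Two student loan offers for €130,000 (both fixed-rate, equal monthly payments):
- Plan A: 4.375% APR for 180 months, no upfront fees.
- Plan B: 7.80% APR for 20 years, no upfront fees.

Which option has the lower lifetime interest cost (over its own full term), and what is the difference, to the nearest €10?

Plan A by €79,580

Plan A: at 4.375% the monthly rate is 0.0036458, so the payment is 130,000 × 0.0036458 / (1 − 1.0036458^−180) = €986.21.
Total interest on Plan A = 180 × €986.21 − €130,000 = €47,517.80.
Plan B: at 7.80% the monthly rate is 0.0065000, so the payment is 130,000 × 0.0065000 / (1 − 1.0065000^−240) = €1,071.25.
Total interest on Plan B = 240 × €1,071.25 − €130,000 = €127,100.00.
Plan A is lower by €79,582.20.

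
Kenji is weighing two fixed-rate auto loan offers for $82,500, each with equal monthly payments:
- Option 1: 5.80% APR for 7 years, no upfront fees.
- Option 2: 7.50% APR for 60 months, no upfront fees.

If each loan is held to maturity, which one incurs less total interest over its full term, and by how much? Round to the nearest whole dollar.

Option 1: at 5.80% the monthly rate is 0.0048333, so the payment is 82,500 × 0.0048333 / (1 − 1.0048333^−84) = $1,197.31.
Total interest on Option 1 = 84 × $1,197.31 − $82,500 = $18,074.04.
Option 2: monthly rate = 7.5%/12 = 0.0062500; payment = 82,500 × 0.0062500 / (1 − (1+0.0062500)^−60) = $1,653.13.
Total interest on Option 2 = 60 × $1,653.13 − $82,500 = $16,687.80.
Option 2 is lower by $1,386.24.

Option 2 by $1,386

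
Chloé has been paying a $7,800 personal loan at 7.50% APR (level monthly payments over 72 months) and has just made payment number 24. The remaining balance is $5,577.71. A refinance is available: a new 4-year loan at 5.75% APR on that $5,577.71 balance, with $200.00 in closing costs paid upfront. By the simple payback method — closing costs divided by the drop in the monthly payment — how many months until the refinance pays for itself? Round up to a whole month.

Current payment = 7,800 × 7.5%/12 / (1 − (1+0.0062500)^−72) = $134.86.
Refinanced payment = 5,577.71 × 0.0047917 / (1 − (1+0.0047917)^−48) = $130.35.
Monthly savings = $134.86 − $130.35 = $4.51.
Break-even = $200.00 / $4.51 = 44.35 → 45 months.

45 months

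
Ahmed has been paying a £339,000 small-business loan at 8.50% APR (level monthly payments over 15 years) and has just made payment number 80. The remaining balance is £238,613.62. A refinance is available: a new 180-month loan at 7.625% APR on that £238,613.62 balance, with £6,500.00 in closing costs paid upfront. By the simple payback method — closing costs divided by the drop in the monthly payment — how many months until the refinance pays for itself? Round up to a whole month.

Current payment = 339,000 × 8.5%/12 / (1 − (1+0.0070833)^−180) = £3,338.27.
Refinanced payment = 238,613.62 × 0.0063542 / (1 − (1+0.0063542)^−180) = £2,228.96.
Monthly savings = £3,338.27 − £2,228.96 = £1,109.31.
Break-even = £6,500.00 / £1,109.31 = 5.86 → 6 months.

6 months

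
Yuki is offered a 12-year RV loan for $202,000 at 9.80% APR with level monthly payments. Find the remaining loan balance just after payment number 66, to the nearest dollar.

$137,519

With monthly rate i = 9.8%/12 = 0.0081667, the balance after k of n payments is P · [(1+i)^n − (1+i)^k] / [(1+i)^n − 1].
(1+0.0081667)^144 = 3.22593872 and (1+0.0081667)^66 = 1.71054322, so the balance is 202,000 × (3.22593872 − 1.71054322) / (3.22593872 − 1) = $137,519.46.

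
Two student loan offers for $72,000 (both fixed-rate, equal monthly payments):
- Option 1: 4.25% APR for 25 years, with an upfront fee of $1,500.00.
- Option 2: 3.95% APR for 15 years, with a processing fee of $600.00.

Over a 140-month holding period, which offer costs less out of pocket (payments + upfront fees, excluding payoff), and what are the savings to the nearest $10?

Option 1: monthly rate = 4.25%/12 = 0.0035417; payment = 72,000 × 0.0035417 / (1 − (1+0.0035417)^−300) = $390.05.
Option 2: monthly rate = 3.95%/12 = 0.0032917; payment = 72,000 × 0.0032917 / (1 − (1+0.0032917)^−180) = $530.77.
Over 140 months: Option 1 costs 140 × $390.05 + $1,500.00 = $56,107.00; Option 2 costs 140 × $530.77 + $600.00 = $74,907.80.
Option 1 is cheaper by $74,907.80 − $56,107.00 = $18,800.80.

Option 1 by $18,800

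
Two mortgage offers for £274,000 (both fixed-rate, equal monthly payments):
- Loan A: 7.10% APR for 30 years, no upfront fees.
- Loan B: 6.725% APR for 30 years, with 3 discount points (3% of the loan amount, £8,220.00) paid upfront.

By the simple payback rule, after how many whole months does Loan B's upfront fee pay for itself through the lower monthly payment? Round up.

Loan A: at 7.10% the monthly rate is 0.0059167, so the payment is 274,000 × 0.0059167 / (1 − 1.0059167^−360) = £1,841.37.
Loan B: at 6.725% the monthly rate is 0.0056042, so the payment is 274,000 × 0.0056042 / (1 − 1.0056042^−360) = £1,772.61.
Monthly savings = £1,841.37 − £1,772.61 = £68.76.
Break-even = £8,220.00 / £68.76 = 119.55 → 120 months.

120 months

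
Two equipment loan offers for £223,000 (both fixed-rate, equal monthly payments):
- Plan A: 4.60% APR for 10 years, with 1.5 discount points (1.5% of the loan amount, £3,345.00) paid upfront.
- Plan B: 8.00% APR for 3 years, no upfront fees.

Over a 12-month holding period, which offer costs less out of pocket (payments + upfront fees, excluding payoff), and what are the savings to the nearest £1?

Plan A: at 4.60% the monthly rate is 0.0038333, so the payment is 223,000 × 0.0038333 / (1 − 1.0038333^−120) = £2,321.90.
Plan B: monthly rate = 8%/12 = 0.0066667; payment = 223,000 × 0.0066667 / (1 − (1+0.0066667)^−36) = £6,988.01.
Over 12 months: Plan A costs 12 × £2,321.90 + £3,345.00 = £31,207.80; Plan B costs 12 × £6,988.01 = £83,856.12.
Plan A is cheaper by £83,856.12 − £31,207.80 = £52,648.32.

Plan A by £52,648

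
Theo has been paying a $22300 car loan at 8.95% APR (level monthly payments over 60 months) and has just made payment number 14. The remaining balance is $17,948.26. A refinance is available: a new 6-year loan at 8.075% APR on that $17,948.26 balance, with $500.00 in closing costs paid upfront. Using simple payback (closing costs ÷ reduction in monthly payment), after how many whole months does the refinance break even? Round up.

Current payment = 22,300 × 8.95%/12 / (1 − (1+0.0074583)^−60) = $462.37.
Refinanced payment = 17,948.26 × 0.0067292 / (1 − (1+0.0067292)^−72) = $315.35.
Monthly savings = $462.37 − $315.35 = $147.02.
Break-even = $500.00 / $147.02 = 3.40 → 4 months.

4 months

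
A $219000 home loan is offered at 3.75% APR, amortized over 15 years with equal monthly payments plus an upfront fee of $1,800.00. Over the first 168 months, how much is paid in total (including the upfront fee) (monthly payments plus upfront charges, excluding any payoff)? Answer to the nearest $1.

$269,360

At 3.75% the monthly rate is 0.0031250, so the payment is 219,000 × 0.0031250 / (1 − 1.0031250^−180) = $1,592.62.
Total outlay = 168 × $1,592.62 + $1,800.00 = $269,360.16.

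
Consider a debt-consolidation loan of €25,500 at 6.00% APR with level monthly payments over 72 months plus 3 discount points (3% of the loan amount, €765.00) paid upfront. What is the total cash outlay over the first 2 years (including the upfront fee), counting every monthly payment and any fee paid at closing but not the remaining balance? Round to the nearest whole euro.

€10,908

At 6.00% the monthly rate is 0.0050000, so the payment is 25,500 × 0.0050000 / (1 − 1.0050000^−72) = €422.61.
Total outlay = 24 × €422.61 + €765.00 = €10,907.64.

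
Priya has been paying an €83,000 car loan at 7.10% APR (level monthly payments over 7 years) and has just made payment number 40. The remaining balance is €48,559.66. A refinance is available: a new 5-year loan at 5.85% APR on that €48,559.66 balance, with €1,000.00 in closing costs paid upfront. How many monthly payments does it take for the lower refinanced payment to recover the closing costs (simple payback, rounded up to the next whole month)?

Current payment = 83,000 × 7.1%/12 / (1 − (1+0.0059167)^−84) = €1,256.75.
Refinanced payment = 48,559.66 × 0.0048750 / (1 − (1+0.0048750)^−60) = €935.41.
Monthly savings = €1,256.75 − €935.41 = €321.34.
Break-even = €1,000.00 / €321.34 = 3.11 → 4 months.

4 months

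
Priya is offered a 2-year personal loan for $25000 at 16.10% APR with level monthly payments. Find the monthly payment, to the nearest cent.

$1,225.27

At 16.10% the monthly rate is 0.0134167, so the payment is 25,000 × 0.0134167 / (1 − 1.0134167^−24) = $1,225.27.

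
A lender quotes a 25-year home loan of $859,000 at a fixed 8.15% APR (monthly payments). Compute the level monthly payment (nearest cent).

$6,715.48

At 8.15% the monthly rate is 0.0067917, so the payment is 859,000 × 0.0067917 / (1 − 1.0067917^−300) = $6,715.48.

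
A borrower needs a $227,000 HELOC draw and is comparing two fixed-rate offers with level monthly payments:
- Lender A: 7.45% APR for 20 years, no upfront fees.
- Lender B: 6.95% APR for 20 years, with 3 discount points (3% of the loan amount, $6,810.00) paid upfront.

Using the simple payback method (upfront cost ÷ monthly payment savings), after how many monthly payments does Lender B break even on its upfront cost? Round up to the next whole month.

100 months

Lender A: at 7.45% the monthly rate is 0.0062083, so the payment is 227,000 × 0.0062083 / (1 − 1.0062083^−240) = $1,821.76.
Lender B: monthly rate = 6.95%/12 = 0.0057917; payment = 227,000 × 0.0057917 / (1 − (1+0.0057917)^−240) = $1,753.12.
Monthly savings = $1,821.76 − $1,753.12 = $68.64.
Break-even = $6,810.00 / $68.64 = 99.21 → 100 months.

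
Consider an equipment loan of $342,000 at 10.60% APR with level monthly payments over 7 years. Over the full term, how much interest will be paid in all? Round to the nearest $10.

$143,870

Monthly rate = 10.6%/12 = 0.0088333; payment = 342,000 × 0.0088333 / (1 − (1+0.0088333)^−84) = $5,784.19.
Total paid = 84 × $5,784.19 = $485,871.96; interest = $485,871.96 − $342,000 = $143,871.96.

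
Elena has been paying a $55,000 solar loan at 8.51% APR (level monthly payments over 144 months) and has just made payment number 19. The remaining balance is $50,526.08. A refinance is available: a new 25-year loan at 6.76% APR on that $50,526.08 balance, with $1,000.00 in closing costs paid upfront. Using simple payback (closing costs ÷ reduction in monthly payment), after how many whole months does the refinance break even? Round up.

4 months

Current payment = 55,000 × 8.51%/12 / (1 − (1+0.0070917)^−144) = $610.84.
Refinanced payment = 50,526.08 × 0.0056333 / (1 − (1+0.0056333)^−300) = $349.41.
Monthly savings = $610.84 − $349.41 = $261.43.
Break-even = $1,000.00 / $261.43 = 3.83 → 4 months.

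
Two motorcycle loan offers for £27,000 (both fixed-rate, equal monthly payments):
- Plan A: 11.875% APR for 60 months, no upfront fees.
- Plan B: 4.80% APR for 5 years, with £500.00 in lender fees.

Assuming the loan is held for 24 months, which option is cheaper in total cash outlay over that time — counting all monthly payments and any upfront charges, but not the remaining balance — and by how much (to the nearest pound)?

Plan A: monthly rate = 11.875%/12 = 0.0098958; payment = 27,000 × 0.0098958 / (1 − (1+0.0098958)^−60) = £598.90.
Plan B: monthly rate = 4.8%/12 = 0.0040000; payment = 27,000 × 0.0040000 / (1 − (1+0.0040000)^−60) = £507.05.
Over 24 months: Plan A costs 24 × £598.90 = £14,373.60; Plan B costs 24 × £507.05 + £500.00 = £12,669.20.
Plan B is cheaper by £14,373.60 − £12,669.20 = £1,704.40.

Plan B by £1,704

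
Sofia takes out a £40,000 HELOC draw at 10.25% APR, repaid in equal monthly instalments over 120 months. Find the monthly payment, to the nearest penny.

£534.16

At 10.25% the monthly rate is 0.0085417, so the payment is 40,000 × 0.0085417 / (1 − 1.0085417^−120) = £534.16.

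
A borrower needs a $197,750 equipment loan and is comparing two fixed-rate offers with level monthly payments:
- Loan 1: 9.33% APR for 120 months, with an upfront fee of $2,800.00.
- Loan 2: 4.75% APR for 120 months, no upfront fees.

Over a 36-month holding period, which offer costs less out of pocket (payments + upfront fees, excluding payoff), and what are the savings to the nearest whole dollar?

Loan 1: at 9.33% the monthly rate is 0.0077750, so the payment is 197,750 × 0.0077750 / (1 − 1.0077750^−120) = $2,540.47.
Loan 2: monthly rate = 4.75%/12 = 0.0039583; payment = 197,750 × 0.0039583 / (1 − (1+0.0039583)^−120) = $2,073.36.
Over 36 months: Loan 1 costs 36 × $2,540.47 + $2,800.00 = $94,256.92; Loan 2 costs 36 × $2,073.36 = $74,640.96.
Loan 2 is cheaper by $94,256.92 − $74,640.96 = $19,615.96.

Loan 2 by $19,616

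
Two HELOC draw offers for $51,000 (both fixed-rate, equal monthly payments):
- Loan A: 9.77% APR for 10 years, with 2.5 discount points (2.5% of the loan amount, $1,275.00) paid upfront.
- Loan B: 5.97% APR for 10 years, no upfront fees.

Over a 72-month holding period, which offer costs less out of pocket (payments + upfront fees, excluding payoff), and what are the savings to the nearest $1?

Loan B by $8,623

Loan A: monthly rate = 9.77%/12 = 0.0081417; payment = 51,000 × 0.0081417 / (1 − (1+0.0081417)^−120) = $667.49.
Loan B: at 5.97% the monthly rate is 0.0049750, so the payment is 51,000 × 0.0049750 / (1 − 1.0049750^−120) = $565.44.
Over 72 months: Loan A costs 72 × $667.49 + $1,275.00 = $49,334.28; Loan B costs 72 × $565.44 = $40,711.68.
Loan B is cheaper by $49,334.28 − $40,711.68 = $8,622.60.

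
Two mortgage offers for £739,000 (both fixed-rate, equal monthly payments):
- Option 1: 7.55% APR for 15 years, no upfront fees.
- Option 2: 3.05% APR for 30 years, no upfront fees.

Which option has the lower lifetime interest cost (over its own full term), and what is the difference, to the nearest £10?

Option 2 by £108,070

Option 1: monthly rate = 7.55%/12 = 0.0062917; payment = 739,000 × 0.0062917 / (1 − (1+0.0062917)^−180) = £6,871.64.
Total interest on Option 1 = 180 × £6,871.64 − £739,000 = £497,895.20.
Option 2: monthly rate = 3.05%/12 = 0.0025417; payment = 739,000 × 0.0025417 / (1 − (1+0.0025417)^−360) = £3,135.62.
Total interest on Option 2 = 360 × £3,135.62 − £739,000 = £389,823.20.
Option 2 is lower by £108,072.00.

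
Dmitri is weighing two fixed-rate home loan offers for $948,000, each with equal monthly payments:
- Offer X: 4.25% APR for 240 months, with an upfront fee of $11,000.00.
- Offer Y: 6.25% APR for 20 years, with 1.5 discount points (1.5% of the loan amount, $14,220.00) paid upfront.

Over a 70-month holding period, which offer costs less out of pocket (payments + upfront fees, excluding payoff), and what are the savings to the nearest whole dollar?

Offer X by $77,340

Offer X: at 4.25% the monthly rate is 0.0035417, so the payment is 948,000 × 0.0035417 / (1 − 1.0035417^−240) = $5,870.34.
Offer Y: monthly rate = 6.25%/12 = 0.0052083; payment = 948,000 × 0.0052083 / (1 − (1+0.0052083)^−240) = $6,929.20.
Over 70 months: Offer X costs 70 × $5,870.34 + $11,000.00 = $421,923.80; Offer Y costs 70 × $6,929.20 + $14,220.00 = $499,264.00.
Offer X is cheaper by $499,264.00 − $421,923.80 = $77,340.20.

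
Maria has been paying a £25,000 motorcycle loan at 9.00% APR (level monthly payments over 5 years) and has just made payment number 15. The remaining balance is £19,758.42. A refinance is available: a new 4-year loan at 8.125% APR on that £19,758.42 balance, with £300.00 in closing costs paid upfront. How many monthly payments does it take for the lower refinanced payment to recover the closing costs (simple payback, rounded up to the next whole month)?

Current payment = 25,000 × 9%/12 / (1 − (1+0.0075000)^−60) = £518.96.
Refinanced payment = 19,758.42 × 0.0067708 / (1 − (1+0.0067708)^−48) = £483.52.
Monthly savings = £518.96 − £483.52 = £35.44.
Break-even = £300.00 / £35.44 = 8.47 → 9 months.

9 months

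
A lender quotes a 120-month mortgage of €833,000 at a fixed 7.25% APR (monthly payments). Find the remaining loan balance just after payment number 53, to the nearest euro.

€537,516

With monthly rate i = 7.25%/12 = 0.0060417, the balance after k of n payments is P · [(1+i)^n − (1+i)^k] / [(1+i)^n − 1].
(1+0.0060417)^120 = 2.06023216 and (1+0.0060417)^53 = 1.37608831, so the balance is 833,000 × (2.06023216 − 1.37608831) / (2.06023216 − 1) = €537,516.07.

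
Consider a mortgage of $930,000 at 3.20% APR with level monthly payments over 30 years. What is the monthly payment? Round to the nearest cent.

$4,021.94

Monthly rate = 3.2%/12 = 0.0026667; payment = 930,000 × 0.0026667 / (1 − (1+0.0026667)^−360) = $4,021.94.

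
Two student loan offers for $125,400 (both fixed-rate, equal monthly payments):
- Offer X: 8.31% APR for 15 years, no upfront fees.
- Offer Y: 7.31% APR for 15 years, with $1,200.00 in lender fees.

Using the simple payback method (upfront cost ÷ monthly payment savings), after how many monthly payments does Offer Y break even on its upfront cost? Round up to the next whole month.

17 months

Offer X: monthly rate = 8.31%/12 = 0.0069250; payment = 125,400 × 0.0069250 / (1 − (1+0.0069250)^−180) = $1,220.94.
Offer Y: monthly rate = 7.31%/12 = 0.0060917; payment = 125,400 × 0.0060917 / (1 − (1+0.0060917)^−180) = $1,148.98.
Monthly savings = $1,220.94 − $1,148.98 = $71.96.
Break-even = $1,200.00 / $71.96 = 16.68 → 17 months.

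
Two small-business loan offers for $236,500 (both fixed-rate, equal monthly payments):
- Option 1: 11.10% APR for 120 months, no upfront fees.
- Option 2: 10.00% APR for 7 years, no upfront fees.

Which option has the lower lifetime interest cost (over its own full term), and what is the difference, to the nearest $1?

Option 1: monthly rate = 11.1%/12 = 0.0092500; payment = 236,500 × 0.0092500 / (1 − (1+0.0092500)^−120) = $3,271.19.
Total interest on Option 1 = 120 × $3,271.19 − $236,500 = $156,042.80.
Option 2: at 10.00% the monthly rate is 0.0083333, so the payment is 236,500 × 0.0083333 / (1 − 1.0083333^−84) = $3,926.18.
Total interest on Option 2 = 84 × $3,926.18 − $236,500 = $93,299.12.
Option 2 is lower by $62,743.68.

Option 2 by $62,744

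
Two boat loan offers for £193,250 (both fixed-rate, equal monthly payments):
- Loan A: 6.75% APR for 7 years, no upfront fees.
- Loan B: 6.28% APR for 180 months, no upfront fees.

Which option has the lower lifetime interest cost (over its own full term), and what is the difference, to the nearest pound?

Loan A: monthly rate = 6.75%/12 = 0.0056250; payment = 193,250 × 0.0056250 / (1 − (1+0.0056250)^−84) = £2,893.10.
Total interest on Loan A = 84 × £2,893.10 − £193,250 = £49,770.40.
Loan B: at 6.28% the monthly rate is 0.0052333, so the payment is 193,250 × 0.0052333 / (1 − 1.0052333^−180) = £1,660.13.
Total interest on Loan B = 180 × £1,660.13 − £193,250 = £105,573.40.
Loan A is lower by £55,803.00.

Loan A by £55,803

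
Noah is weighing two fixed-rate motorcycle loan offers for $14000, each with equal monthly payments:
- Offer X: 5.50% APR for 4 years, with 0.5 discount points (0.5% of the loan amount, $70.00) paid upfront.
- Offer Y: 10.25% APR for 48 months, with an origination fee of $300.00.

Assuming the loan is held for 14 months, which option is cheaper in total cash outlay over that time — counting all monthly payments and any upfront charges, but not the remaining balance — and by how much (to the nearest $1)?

Offer X by $666

Offer X: at 5.50% the monthly rate is 0.0045833, so the payment is 14,000 × 0.0045833 / (1 − 1.0045833^−48) = $325.59.
Offer Y: at 10.25% the monthly rate is 0.0085417, so the payment is 14,000 × 0.0085417 / (1 − 1.0085417^−48) = $356.76.
Over 14 months: Offer X costs 14 × $325.59 + $70.00 = $4,628.26; Offer Y costs 14 × $356.76 + $300.00 = $5,294.64.
Offer X is cheaper by $5,294.64 − $4,628.26 = $666.38.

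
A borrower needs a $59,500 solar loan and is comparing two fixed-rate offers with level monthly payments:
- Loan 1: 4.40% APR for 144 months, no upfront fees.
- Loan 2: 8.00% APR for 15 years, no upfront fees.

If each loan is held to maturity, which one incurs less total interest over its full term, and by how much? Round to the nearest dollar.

Loan 1 by $25,660

Loan 1: monthly rate = 4.4%/12 = 0.0036667; payment = 59,500 × 0.0036667 / (1 − (1+0.0036667)^−144) = $532.57.
Total interest on Loan 1 = 144 × $532.57 − $59,500 = $17,190.08.
Loan 2: monthly rate = 8%/12 = 0.0066667; payment = 59,500 × 0.0066667 / (1 − (1+0.0066667)^−180) = $568.61.
Total interest on Loan 2 = 180 × $568.61 − $59,500 = $42,849.80.
Loan 1 is lower by $25,659.72.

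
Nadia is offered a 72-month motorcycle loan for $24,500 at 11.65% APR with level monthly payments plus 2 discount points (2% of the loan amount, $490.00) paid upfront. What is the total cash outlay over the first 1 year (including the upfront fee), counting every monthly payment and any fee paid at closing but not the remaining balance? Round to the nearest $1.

Monthly rate = 11.65%/12 = 0.0097083; payment = 24,500 × 0.0097083 / (1 − (1+0.0097083)^−72) = $474.53.
Total outlay = 12 × $474.53 + $490.00 = $6,184.36.

$6,184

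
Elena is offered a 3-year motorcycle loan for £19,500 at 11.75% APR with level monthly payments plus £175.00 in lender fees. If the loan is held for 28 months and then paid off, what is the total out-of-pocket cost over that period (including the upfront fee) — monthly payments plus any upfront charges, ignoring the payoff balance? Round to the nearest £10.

At 11.75% the monthly rate is 0.0097917, so the payment is 19,500 × 0.0097917 / (1 − 1.0097917^−36) = £645.35.
Total outlay = 28 × £645.35 + £175.00 = £18,244.80.

£18,240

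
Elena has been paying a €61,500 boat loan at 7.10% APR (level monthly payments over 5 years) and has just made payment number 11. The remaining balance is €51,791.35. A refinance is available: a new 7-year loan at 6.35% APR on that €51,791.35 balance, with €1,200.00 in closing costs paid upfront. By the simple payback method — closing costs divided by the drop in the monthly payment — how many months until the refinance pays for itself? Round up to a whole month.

Current payment = 61,500 × 7.1%/12 / (1 − (1+0.0059167)^−60) = €1,220.68.
Refinanced payment = 51,791.35 × 0.0052917 / (1 − (1+0.0052917)^−84) = €765.32.
Monthly savings = €1,220.68 − €765.32 = €455.36.
Break-even = €1,200.00 / €455.36 = 2.64 → 3 months.

3 months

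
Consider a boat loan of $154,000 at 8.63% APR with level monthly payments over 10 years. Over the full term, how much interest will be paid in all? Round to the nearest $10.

Monthly rate = 8.63%/12 = 0.0071917; payment = 154,000 × 0.0071917 / (1 − (1+0.0071917)^−120) = $1,920.10.
Total paid = 120 × $1,920.10 = $230,412.00; interest = $230,412.00 − $154,000 = $76,412.00.

$76,410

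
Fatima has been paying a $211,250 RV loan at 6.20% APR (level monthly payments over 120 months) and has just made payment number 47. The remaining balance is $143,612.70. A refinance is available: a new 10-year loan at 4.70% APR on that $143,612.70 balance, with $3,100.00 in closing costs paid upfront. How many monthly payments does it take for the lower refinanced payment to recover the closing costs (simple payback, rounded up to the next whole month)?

4 months

Current payment = 211,250 × 6.2%/12 / (1 − (1+0.0051667)^−120) = $2,366.58.
Refinanced payment = 143,612.70 × 0.0039167 / (1 − (1+0.0039167)^−120) = $1,502.26.
Monthly savings = $2,366.58 − $1,502.26 = $864.32.
Break-even = $3,100.00 / $864.32 = 3.59 → 4 months.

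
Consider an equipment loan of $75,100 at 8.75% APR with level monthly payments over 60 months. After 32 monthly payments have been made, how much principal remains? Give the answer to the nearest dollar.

$39,124

With monthly rate i = 8.75%/12 = 0.0072917, the balance after k of n payments is P · [(1+i)^n − (1+i)^k] / [(1+i)^n − 1].
(1+0.0072917)^60 = 1.54637373 and (1+0.0072917)^32 = 1.26173373, so the balance is 75,100 × (1.54637373 − 1.26173373) / (1.54637373 − 1) = $39,124.25.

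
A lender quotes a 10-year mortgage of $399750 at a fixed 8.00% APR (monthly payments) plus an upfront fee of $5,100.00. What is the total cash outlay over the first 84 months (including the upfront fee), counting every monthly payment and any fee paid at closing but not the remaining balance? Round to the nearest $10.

$412,510

Monthly rate = 8%/12 = 0.0066667; payment = 399,750 × 0.0066667 / (1 − (1+0.0066667)^−120) = $4,850.07.
Total outlay = 84 × $4,850.07 + $5,100.00 = $412,505.88.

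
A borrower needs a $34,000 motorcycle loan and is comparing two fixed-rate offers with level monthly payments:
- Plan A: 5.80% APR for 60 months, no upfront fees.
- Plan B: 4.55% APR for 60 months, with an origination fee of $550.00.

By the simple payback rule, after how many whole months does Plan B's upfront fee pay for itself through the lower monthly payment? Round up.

29 months

Plan A: at 5.80% the monthly rate is 0.0048333, so the payment is 34,000 × 0.0048333 / (1 − 1.0048333^−60) = $654.16.
Plan B: at 4.55% the monthly rate is 0.0037917, so the payment is 34,000 × 0.0037917 / (1 − 1.0037917^−60) = $634.64.
Monthly savings = $654.16 − $634.64 = $19.52.
Break-even = $550.00 / $19.52 = 28.18 → 29 months.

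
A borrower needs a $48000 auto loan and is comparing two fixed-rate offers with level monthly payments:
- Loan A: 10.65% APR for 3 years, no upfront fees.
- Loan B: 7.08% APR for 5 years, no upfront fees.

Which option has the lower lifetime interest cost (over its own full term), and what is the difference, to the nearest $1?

Loan A: monthly rate = 10.65%/12 = 0.0088750; payment = 48,000 × 0.0088750 / (1 − (1+0.0088750)^−36) = $1,563.51.
Total interest on Loan A = 36 × $1,563.51 − $48,000 = $8,286.36.
Loan B: monthly rate = 7.08%/12 = 0.0059000; payment = 48,000 × 0.0059000 / (1 − (1+0.0059000)^−60) = $952.27.
Total interest on Loan B = 60 × $952.27 − $48,000 = $9,136.20.
Loan A is lower by $849.84.

Loan A by $850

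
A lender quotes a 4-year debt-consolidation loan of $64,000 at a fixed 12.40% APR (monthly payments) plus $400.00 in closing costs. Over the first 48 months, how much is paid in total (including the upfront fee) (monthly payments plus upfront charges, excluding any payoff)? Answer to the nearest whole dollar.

Monthly rate = 12.4%/12 = 0.0103333; payment = 64,000 × 0.0103333 / (1 − (1+0.0103333)^−48) = $1,697.96.
Total outlay = 48 × $1,697.96 + $400.00 = $81,902.08.

$81,902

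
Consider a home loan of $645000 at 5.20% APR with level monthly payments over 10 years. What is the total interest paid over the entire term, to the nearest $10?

Monthly rate = 5.2%/12 = 0.0043333; payment = 645,000 × 0.0043333 / (1 − (1+0.0043333)^−120) = $6,904.45.
Total paid = 120 × $6,904.45 = $828,534.00; interest = $828,534.00 − $645,000 = $183,534.00.

$183,530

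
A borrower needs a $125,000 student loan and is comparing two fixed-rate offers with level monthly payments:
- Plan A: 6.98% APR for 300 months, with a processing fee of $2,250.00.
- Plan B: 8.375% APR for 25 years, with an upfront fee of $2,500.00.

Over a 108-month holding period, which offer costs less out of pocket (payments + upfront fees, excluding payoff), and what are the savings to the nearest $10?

Plan A by $12,580

Plan A: monthly rate = 6.98%/12 = 0.0058167; payment = 125,000 × 0.0058167 / (1 − (1+0.0058167)^−300) = $881.88.
Plan B: monthly rate = 8.375%/12 = 0.0069792; payment = 125,000 × 0.0069792 / (1 − (1+0.0069792)^−300) = $996.03.
Over 108 months: Plan A costs 108 × $881.88 + $2,250.00 = $97,493.04; Plan B costs 108 × $996.03 + $2,500.00 = $110,071.24.
Plan A is cheaper by $110,071.24 − $97,493.04 = $12,578.20.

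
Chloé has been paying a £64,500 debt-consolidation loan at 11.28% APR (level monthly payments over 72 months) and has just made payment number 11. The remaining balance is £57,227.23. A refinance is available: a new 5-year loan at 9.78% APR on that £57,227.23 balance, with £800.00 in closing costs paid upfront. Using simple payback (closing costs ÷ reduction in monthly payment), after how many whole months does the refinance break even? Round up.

30 months

Current payment = 64,500 × 11.28%/12 / (1 − (1+0.0094000)^−72) = £1,236.97.
Refinanced payment = 57,227.23 × 0.0081500 / (1 − (1+0.0081500)^−60) = £1,209.72.
Monthly savings = £1,236.97 − £1,209.72 = £27.25.
Break-even = £800.00 / £27.25 = 29.36 → 30 months.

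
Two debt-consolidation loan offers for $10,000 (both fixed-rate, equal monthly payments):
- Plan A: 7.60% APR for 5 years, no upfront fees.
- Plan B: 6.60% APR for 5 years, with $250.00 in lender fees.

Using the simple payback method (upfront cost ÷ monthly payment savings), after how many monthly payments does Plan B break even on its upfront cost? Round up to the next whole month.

53 months

Plan A: monthly rate = 7.6%/12 = 0.0063333; payment = 10,000 × 0.0063333 / (1 − (1+0.0063333)^−60) = $200.86.
Plan B: monthly rate = 6.6%/12 = 0.0055000; payment = 10,000 × 0.0055000 / (1 − (1+0.0055000)^−60) = $196.13.
Monthly savings = $200.86 − $196.13 = $4.73.
Break-even = $250.00 / $4.73 = 52.85 → 53 months.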